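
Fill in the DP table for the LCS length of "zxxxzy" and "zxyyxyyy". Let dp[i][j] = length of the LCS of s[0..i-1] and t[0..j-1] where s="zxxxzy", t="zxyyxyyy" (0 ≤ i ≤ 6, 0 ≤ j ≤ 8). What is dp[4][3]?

2

   ''  z  x  y  y  x  y  y  y
''  0  0  0  0  0  0  0  0  0
 z  0  1  1  1  1  1  1  1  1
 x  0  1  2  2  2  2  2  2  2
 x  0  1  2  2  2  3  3  3  3
 x  0  1  2  2  2  3  3  3  3
 z  0  1  2  2  2  3  3  3  3
 y  0  1  2  3  3  3  4  4  4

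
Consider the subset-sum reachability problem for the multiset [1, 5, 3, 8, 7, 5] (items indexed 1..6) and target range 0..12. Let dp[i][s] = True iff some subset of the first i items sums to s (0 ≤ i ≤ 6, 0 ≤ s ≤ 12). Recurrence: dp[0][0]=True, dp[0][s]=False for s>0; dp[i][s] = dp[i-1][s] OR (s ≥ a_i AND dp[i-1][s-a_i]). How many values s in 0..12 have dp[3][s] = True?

i\s   0   1   2   3   4   5   6   7   8   9  10  11  12
  0   T   F   F   F   F   F   F   F   F   F   F   F   F
  1   T   T   F   F   F   F   F   F   F   F   F   F   F
  2   T   T   F   F   F   T   T   F   F   F   F   F   F
  3   T   T   F   T   T   T   T   F   T   T   F   F   F
  4   T   T   F   T   T   T   T   F   T   T   F   T   T
  5   T   T   F   T   T   T   T   T   T   T   T   T   T
  6   T   T   F   T   T   T   T   T   T   T   T   T   T

8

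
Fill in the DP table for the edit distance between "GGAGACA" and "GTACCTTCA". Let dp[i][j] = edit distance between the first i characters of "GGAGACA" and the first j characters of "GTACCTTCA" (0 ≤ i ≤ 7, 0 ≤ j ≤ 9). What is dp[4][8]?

6

   ''  G  T  A  C  C  T  T  C  A
''  0  1  2  3  4  5  6  7  8  9
 G  1  0  1  2  3  4  5  6  7  8
 G  2  1  1  2  3  4  5  6  7  8
 A  3  2  2  1  2  3  4  5  6  7
 G  4  3  3  2  2  3  4  5  6  7
 A  5  4  4  3  3  3  4  5  6  6
 C  6  5  5  4  3  3  4  5  5  6
 A  7  6  6  5  4  4  4  5  6  5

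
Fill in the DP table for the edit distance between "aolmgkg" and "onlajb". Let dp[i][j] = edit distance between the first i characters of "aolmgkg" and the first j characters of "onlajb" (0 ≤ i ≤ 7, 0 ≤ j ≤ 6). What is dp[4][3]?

3

   ''  o  n  l  a  j  b
''  0  1  2  3  4  5  6
 a  1  1  2  3  3  4  5
 o  2  1  2  3  4  4  5
 l  3  2  2  2  3  4  5
 m  4  3  3  3  3  4  5
 g  5  4  4  4  4  4  5
 k  6  5  5  5  5  5  5
 g  7  6  6  6  6  6  6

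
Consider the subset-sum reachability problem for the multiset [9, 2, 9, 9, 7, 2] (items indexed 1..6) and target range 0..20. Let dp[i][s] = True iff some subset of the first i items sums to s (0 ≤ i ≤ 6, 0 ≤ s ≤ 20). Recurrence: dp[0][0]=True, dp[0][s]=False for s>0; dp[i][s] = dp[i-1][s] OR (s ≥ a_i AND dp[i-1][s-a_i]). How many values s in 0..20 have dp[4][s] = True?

i\s   0   1   2   3   4   5   6   7   8   9  10  11  12  13  14  15  16  17  18  19  20
  0   T   F   F   F   F   F   F   F   F   F   F   F   F   F   F   F   F   F   F   F   F
  1   T   F   F   F   F   F   F   F   F   T   F   F   F   F   F   F   F   F   F   F   F
  2   T   F   T   F   F   F   F   F   F   T   F   T   F   F   F   F   F   F   F   F   F
  3   T   F   T   F   F   F   F   F   F   T   F   T   F   F   F   F   F   F   T   F   T
  4   T   F   T   F   F   F   F   F   F   T   F   T   F   F   F   F   F   F   T   F   T
  5   T   F   T   F   F   F   F   T   F   T   F   T   F   F   F   F   T   F   T   F   T
  6   T   F   T   F   T   F   F   T   F   T   F   T   F   T   F   F   T   F   T   F   T

6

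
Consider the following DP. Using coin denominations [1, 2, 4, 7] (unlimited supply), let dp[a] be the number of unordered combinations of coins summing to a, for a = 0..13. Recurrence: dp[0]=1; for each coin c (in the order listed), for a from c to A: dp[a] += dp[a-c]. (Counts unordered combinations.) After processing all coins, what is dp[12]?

after  coin     0     1     2     3     4     5     6     7     8     9    10    11    12    13
          1     1     1     1     1     1     1     1     1     1     1     1     1     1     1
          2     1     1     2     2     3     3     4     4     5     5     6     6     7     7
          4     1     1     2     2     4     4     6     6     9     9    12    12    16    16
          7     1     1     2     2     4     4     6     7    10    11    14    16    20    22

20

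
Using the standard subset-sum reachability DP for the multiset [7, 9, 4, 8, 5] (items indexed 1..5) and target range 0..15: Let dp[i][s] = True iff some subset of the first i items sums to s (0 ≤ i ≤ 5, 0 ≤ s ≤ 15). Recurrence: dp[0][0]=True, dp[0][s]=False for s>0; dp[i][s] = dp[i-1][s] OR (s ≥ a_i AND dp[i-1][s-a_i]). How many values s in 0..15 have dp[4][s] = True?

i\s   0   1   2   3   4   5   6   7   8   9  10  11  12  13  14  15
  0   T   F   F   F   F   F   F   F   F   F   F   F   F   F   F   F
  1   T   F   F   F   F   F   F   T   F   F   F   F   F   F   F   F
  2   T   F   F   F   F   F   F   T   F   T   F   F   F   F   F   F
  3   T   F   F   F   T   F   F   T   F   T   F   T   F   T   F   F
  4   T   F   F   F   T   F   F   T   T   T   F   T   T   T   F   T
  5   T   F   F   F   T   T   F   T   T   T   F   T   T   T   T   T

9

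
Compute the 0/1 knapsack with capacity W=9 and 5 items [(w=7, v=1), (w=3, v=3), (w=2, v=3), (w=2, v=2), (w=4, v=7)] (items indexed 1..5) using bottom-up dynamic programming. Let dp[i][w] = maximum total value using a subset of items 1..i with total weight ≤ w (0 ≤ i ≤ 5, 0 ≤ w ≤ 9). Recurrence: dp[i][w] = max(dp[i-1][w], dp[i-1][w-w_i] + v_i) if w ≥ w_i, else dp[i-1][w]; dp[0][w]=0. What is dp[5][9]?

i\w   0   1   2   3   4   5   6   7   8   9
  0   0   0   0   0   0   0   0   0   0   0
  1   0   0   0   0   0   0   0   1   1   1
  2   0   0   0   3   3   3   3   3   3   3
  3   0   0   3   3   3   6   6   6   6   6
  4   0   0   3   3   5   6   6   8   8   8
  5   0   0   3   3   7   7  10  10  12  13

13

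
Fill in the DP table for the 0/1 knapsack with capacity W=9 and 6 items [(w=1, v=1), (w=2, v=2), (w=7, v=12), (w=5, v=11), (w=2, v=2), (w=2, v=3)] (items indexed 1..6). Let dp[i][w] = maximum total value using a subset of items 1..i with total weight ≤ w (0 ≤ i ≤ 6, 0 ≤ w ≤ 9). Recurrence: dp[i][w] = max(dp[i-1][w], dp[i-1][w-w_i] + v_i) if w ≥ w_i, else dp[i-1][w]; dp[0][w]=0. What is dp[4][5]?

11

i\w   0   1   2   3   4   5   6   7   8   9
  0   0   0   0   0   0   0   0   0   0   0
  1   0   1   1   1   1   1   1   1   1   1
  2   0   1   2   3   3   3   3   3   3   3
  3   0   1   2   3   3   3   3  12  13  14
  4   0   1   2   3   3  11  12  13  14  14
  5   0   1   2   3   4  11  12  13  14  15
  6   0   1   3   4   5  11  12  14  15  16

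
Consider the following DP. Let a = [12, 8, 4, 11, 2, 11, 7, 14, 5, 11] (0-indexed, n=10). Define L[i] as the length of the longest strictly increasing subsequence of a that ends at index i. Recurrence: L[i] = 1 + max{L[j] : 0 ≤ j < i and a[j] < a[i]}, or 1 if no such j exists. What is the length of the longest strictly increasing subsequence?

   i    0    1    2    3    4    5    6    7    8    9
a[i]   12    8    4   11    2   11    7   14    5   11
L[i]    1    1    1    2    1    2    2    3    2    3

3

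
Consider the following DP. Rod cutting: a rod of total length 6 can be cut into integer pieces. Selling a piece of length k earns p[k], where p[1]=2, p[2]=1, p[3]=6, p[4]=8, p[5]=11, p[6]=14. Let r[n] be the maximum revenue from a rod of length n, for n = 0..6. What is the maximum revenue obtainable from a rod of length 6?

14

   n    0    1    2    3    4    5    6
r[n]    0    2    4    6    8   11   14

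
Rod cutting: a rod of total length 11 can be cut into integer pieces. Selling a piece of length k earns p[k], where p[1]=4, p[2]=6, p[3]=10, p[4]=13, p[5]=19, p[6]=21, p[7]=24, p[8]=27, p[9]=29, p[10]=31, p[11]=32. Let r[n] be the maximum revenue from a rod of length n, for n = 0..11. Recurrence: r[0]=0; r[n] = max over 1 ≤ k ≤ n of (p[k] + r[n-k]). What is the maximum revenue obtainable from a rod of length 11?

44

   n    0    1    2    3    4    5    6    7    8    9   10   11
r[n]    0    4    8   12   16   20   24   28   32   36   40   44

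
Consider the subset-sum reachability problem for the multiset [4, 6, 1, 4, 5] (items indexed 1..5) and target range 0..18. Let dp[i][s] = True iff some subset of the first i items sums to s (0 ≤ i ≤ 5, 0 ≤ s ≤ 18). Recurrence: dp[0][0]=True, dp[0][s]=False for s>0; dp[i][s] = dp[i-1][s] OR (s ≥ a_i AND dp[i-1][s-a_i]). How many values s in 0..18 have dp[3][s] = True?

i\s   0   1   2   3   4   5   6   7   8   9  10  11  12  13  14  15  16  17  18
  0   T   F   F   F   F   F   F   F   F   F   F   F   F   F   F   F   F   F   F
  1   T   F   F   F   T   F   F   F   F   F   F   F   F   F   F   F   F   F   F
  2   T   F   F   F   T   F   T   F   F   F   T   F   F   F   F   F   F   F   F
  3   T   T   F   F   T   T   T   T   F   F   T   T   F   F   F   F   F   F   F
  4   T   T   F   F   T   T   T   T   T   T   T   T   F   F   T   T   F   F   F
  5   T   T   F   F   T   T   T   T   T   T   T   T   T   T   T   T   T   F   F

8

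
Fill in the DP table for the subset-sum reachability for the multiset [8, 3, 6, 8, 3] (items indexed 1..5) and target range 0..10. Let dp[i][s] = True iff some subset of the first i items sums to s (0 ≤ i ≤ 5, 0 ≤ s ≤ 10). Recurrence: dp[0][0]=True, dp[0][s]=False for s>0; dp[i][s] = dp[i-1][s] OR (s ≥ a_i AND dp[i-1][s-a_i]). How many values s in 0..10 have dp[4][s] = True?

i\s   0   1   2   3   4   5   6   7   8   9  10
  0   T   F   F   F   F   F   F   F   F   F   F
  1   T   F   F   F   F   F   F   F   T   F   F
  2   T   F   F   T   F   F   F   F   T   F   F
  3   T   F   F   T   F   F   T   F   T   T   F
  4   T   F   F   T   F   F   T   F   T   T   F
  5   T   F   F   T   F   F   T   F   T   T   F

5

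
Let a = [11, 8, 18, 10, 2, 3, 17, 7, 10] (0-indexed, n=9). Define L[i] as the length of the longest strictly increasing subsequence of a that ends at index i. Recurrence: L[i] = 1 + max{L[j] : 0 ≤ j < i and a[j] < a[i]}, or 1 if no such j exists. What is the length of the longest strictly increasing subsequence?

   i    0    1    2    3    4    5    6    7    8
a[i]   11    8   18   10    2    3   17    7   10
L[i]    1    1    2    2    1    2    3    3    4

4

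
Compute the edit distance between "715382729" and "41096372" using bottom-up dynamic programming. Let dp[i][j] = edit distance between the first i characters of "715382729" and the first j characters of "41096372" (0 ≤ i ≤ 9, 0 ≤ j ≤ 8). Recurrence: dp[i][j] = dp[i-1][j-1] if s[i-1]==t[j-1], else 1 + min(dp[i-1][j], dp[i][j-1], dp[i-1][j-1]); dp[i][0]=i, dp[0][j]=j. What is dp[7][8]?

6

   ''  4  1  0  9  6  3  7  2
''  0  1  2  3  4  5  6  7  8
 7  1  1  2  3  4  5  6  6  7
 1  2  2  1  2  3  4  5  6  7
 5  3  3  2  2  3  4  5  6  7
 3  4  4  3  3  3  4  4  5  6
 8  5  5  4  4  4  4  5  5  6
 2  6  6  5  5  5  5  5  6  5
 7  7  7  6  6  6  6  6  5  6
 2  8  8  7  7  7  7  7  6  5
 9  9  9  8  8  7  8  8  7  6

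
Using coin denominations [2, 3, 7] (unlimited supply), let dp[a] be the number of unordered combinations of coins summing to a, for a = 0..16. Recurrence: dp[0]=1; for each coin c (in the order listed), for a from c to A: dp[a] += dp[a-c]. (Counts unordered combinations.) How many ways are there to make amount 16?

6

after  coin     0     1     2     3     4     5     6     7     8     9    10    11    12    13    14    15    16
          2     1     0     1     0     1     0     1     0     1     0     1     0     1     0     1     0     1
          3     1     0     1     1     1     1     2     1     2     2     2     2     3     2     3     3     3
          7     1     0     1     1     1     1     2     2     2     3     3     3     4     4     5     5     6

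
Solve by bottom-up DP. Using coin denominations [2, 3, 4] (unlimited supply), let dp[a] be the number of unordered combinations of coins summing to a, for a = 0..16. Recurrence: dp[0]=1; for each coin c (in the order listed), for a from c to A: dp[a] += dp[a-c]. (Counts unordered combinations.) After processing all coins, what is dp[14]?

8

after  coin     0     1     2     3     4     5     6     7     8     9    10    11    12    13    14    15    16
          2     1     0     1     0     1     0     1     0     1     0     1     0     1     0     1     0     1
          3     1     0     1     1     1     1     2     1     2     2     2     2     3     2     3     3     3
          4     1     0     1     1     2     1     3     2     4     3     5     4     7     5     8     7    10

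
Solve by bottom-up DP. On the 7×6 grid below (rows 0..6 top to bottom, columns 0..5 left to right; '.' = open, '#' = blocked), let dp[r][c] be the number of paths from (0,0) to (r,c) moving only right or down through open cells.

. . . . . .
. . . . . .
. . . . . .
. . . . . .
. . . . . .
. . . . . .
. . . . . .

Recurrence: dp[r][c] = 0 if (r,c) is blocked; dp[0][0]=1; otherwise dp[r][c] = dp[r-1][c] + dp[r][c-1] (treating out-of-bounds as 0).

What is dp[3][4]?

35

r\c   0   1   2   3   4   5
  0   1   1   1   1   1   1
  1   1   2   3   4   5   6
  2   1   3   6  10  15  21
  3   1   4  10  20  35  56
  4   1   5  15  35  70 126
  5   1   6  21  56 126 252
  6   1   7  28  84 210 462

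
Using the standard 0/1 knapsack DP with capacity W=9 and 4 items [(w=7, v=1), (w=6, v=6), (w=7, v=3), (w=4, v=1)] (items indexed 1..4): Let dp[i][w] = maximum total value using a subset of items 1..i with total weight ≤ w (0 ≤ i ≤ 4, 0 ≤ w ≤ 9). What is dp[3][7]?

6

i\w   0   1   2   3   4   5   6   7   8   9
  0   0   0   0   0   0   0   0   0   0   0
  1   0   0   0   0   0   0   0   1   1   1
  2   0   0   0   0   0   0   6   6   6   6
  3   0   0   0   0   0   0   6   6   6   6
  4   0   0   0   0   1   1   6   6   6   6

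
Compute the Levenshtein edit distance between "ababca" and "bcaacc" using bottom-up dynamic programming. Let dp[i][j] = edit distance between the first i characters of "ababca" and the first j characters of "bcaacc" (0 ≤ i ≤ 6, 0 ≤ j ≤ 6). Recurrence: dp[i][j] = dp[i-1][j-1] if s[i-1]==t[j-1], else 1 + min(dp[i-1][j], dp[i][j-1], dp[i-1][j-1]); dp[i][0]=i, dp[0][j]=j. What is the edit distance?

4

   ''  b  c  a  a  c  c
''  0  1  2  3  4  5  6
 a  1  1  2  2  3  4  5
 b  2  1  2  3  3  4  5
 a  3  2  2  2  3  4  5
 b  4  3  3  3  3  4  5
 c  5  4  3  4  4  3  4
 a  6  5  4  3  4  4  4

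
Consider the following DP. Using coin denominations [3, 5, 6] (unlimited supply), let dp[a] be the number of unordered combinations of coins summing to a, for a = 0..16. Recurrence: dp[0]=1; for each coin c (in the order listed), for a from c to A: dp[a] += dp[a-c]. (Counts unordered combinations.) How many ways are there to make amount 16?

after  coin     0     1     2     3     4     5     6     7     8     9    10    11    12    13    14    15    16
          3     1     0     0     1     0     0     1     0     0     1     0     0     1     0     0     1     0
          5     1     0     0     1     0     1     1     0     1     1     1     1     1     1     1     2     1
          6     1     0     0     1     0     1     2     0     1     2     1     2     3     1     2     4     2

2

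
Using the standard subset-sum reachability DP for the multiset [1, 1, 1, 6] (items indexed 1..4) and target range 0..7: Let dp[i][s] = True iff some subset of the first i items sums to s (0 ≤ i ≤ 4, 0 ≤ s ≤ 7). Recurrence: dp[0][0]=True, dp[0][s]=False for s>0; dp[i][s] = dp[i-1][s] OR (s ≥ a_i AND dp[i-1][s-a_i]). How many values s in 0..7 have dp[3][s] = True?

i\s   0   1   2   3   4   5   6   7
  0   T   F   F   F   F   F   F   F
  1   T   T   F   F   F   F   F   F
  2   T   T   T   F   F   F   F   F
  3   T   T   T   T   F   F   F   F
  4   T   T   T   T   F   F   T   T

4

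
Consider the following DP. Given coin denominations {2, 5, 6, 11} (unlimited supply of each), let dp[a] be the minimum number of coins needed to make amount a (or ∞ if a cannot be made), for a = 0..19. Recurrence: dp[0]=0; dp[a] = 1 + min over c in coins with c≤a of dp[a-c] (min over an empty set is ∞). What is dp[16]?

2

 a  0  1  2  3  4  5  6  7  8  9 10 11 12 13 14 15 16 17 18 19
dp  0  -  1  -  2  1  1  2  2  3  2  1  2  2  3  3  2  2  3  3
(- denotes ∞ / unreachable)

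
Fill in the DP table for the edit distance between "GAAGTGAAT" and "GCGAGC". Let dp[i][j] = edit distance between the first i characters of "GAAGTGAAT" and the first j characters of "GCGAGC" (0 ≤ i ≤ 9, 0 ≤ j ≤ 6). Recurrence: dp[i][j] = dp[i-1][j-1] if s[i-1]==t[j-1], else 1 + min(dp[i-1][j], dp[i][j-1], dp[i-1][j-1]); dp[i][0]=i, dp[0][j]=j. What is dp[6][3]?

   ''  G  C  G  A  G  C
''  0  1  2  3  4  5  6
 G  1  0  1  2  3  4  5
 A  2  1  1  2  2  3  4
 A  3  2  2  2  2  3  4
 G  4  3  3  2  3  2  3
 T  5  4  4  3  3  3  3
 G  6  5  5  4  4  3  4
 A  7  6  6  5  4  4  4
 A  8  7  7  6  5  5  5
 T  9  8  8  7  6  6  6

4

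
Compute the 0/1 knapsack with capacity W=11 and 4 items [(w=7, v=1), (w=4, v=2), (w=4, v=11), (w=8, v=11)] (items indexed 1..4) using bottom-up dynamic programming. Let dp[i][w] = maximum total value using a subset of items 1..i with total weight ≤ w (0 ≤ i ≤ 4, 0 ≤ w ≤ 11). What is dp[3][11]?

i\w   0   1   2   3   4   5   6   7   8   9  10  11
  0   0   0   0   0   0   0   0   0   0   0   0   0
  1   0   0   0   0   0   0   0   1   1   1   1   1
  2   0   0   0   0   2   2   2   2   2   2   2   3
  3   0   0   0   0  11  11  11  11  13  13  13  13
  4   0   0   0   0  11  11  11  11  13  13  13  13

13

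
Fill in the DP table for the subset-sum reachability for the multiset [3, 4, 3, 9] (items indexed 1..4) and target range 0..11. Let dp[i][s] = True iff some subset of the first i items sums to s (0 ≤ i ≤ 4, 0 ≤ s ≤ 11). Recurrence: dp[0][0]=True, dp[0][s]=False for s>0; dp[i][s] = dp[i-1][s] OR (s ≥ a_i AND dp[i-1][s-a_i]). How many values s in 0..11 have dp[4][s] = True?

7

i\s   0   1   2   3   4   5   6   7   8   9  10  11
  0   T   F   F   F   F   F   F   F   F   F   F   F
  1   T   F   F   T   F   F   F   F   F   F   F   F
  2   T   F   F   T   T   F   F   T   F   F   F   F
  3   T   F   F   T   T   F   T   T   F   F   T   F
  4   T   F   F   T   T   F   T   T   F   T   T   F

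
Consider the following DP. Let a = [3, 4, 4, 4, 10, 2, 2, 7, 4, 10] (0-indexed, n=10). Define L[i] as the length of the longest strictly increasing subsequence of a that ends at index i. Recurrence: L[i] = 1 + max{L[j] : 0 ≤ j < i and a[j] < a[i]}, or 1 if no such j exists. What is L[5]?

   i    0    1    2    3    4    5    6    7    8    9
a[i]    3    4    4    4   10    2    2    7    4   10
L[i]    1    2    2    2    3    1    1    3    2    4

1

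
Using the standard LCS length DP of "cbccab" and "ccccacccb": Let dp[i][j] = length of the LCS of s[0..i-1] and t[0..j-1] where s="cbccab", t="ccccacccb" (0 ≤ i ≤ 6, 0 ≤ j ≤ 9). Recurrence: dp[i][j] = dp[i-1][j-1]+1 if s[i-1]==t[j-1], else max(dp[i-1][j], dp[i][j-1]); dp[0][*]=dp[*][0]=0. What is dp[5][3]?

3

   ''  c  c  c  c  a  c  c  c  b
''  0  0  0  0  0  0  0  0  0  0
 c  0  1  1  1  1  1  1  1  1  1
 b  0  1  1  1  1  1  1  1  1  2
 c  0  1  2  2  2  2  2  2  2  2
 c  0  1  2  3  3  3  3  3  3  3
 a  0  1  2  3  3  4  4  4  4  4
 b  0  1  2  3  3  4  4  4  4  5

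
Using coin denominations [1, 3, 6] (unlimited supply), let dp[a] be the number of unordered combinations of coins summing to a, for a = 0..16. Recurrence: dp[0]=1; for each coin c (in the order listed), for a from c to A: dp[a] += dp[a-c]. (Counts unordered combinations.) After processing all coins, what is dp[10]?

after  coin     0     1     2     3     4     5     6     7     8     9    10    11    12    13    14    15    16
          1     1     1     1     1     1     1     1     1     1     1     1     1     1     1     1     1     1
          3     1     1     1     2     2     2     3     3     3     4     4     4     5     5     5     6     6
          6     1     1     1     2     2     2     4     4     4     6     6     6     9     9     9    12    12

6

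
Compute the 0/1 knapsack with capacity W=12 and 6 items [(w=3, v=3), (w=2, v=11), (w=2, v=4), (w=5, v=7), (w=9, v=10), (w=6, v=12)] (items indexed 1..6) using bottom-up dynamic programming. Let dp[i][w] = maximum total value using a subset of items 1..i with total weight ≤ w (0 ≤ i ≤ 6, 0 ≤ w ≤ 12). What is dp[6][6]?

i\w   0   1   2   3   4   5   6   7   8   9  10  11  12
  0   0   0   0   0   0   0   0   0   0   0   0   0   0
  1   0   0   0   3   3   3   3   3   3   3   3   3   3
  2   0   0  11  11  11  14  14  14  14  14  14  14  14
  3   0   0  11  11  15  15  15  18  18  18  18  18  18
  4   0   0  11  11  15  15  15  18  18  22  22  22  25
  5   0   0  11  11  15  15  15  18  18  22  22  22  25
  6   0   0  11  11  15  15  15  18  23  23  27  27  27

15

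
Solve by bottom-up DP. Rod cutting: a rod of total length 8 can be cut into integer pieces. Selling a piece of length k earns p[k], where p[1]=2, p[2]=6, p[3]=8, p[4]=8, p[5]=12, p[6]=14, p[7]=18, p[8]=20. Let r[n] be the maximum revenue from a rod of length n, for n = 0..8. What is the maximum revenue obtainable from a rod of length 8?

24

   n    0    1    2    3    4    5    6    7    8
r[n]    0    2    6    8   12   14   18   20   24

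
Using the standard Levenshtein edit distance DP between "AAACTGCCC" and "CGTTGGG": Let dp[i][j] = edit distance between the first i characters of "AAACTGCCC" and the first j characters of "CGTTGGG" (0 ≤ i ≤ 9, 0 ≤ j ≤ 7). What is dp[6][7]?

   ''  C  G  T  T  G  G  G
''  0  1  2  3  4  5  6  7
 A  1  1  2  3  4  5  6  7
 A  2  2  2  3  4  5  6  7
 A  3  3  3  3  4  5  6  7
 C  4  3  4  4  4  5  6  7
 T  5  4  4  4  4  5  6  7
 G  6  5  4  5  5  4  5  6
 C  7  6  5  5  6  5  5  6
 C  8  7  6  6  6  6  6  6
 C  9  8  7  7  7  7  7  7

6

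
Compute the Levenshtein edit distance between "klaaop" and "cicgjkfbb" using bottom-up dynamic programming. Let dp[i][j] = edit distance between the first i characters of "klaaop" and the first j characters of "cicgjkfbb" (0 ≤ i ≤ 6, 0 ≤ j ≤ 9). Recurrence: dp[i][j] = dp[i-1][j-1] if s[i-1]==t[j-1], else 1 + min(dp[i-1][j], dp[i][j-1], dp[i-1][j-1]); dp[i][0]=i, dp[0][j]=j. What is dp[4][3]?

4

   ''  c  i  c  g  j  k  f  b  b
''  0  1  2  3  4  5  6  7  8  9
 k  1  1  2  3  4  5  5  6  7  8
 l  2  2  2  3  4  5  6  6  7  8
 a  3  3  3  3  4  5  6  7  7  8
 a  4  4  4  4  4  5  6  7  8  8
 o  5  5  5  5  5  5  6  7  8  9
 p  6  6  6  6  6  6  6  7  8  9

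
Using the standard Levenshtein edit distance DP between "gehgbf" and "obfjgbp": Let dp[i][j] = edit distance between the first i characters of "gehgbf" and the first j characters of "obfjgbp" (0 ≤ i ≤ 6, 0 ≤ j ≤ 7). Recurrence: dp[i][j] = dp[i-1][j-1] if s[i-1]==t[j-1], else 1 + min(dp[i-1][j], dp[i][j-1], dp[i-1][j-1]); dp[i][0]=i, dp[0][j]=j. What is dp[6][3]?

4

   ''  o  b  f  j  g  b  p
''  0  1  2  3  4  5  6  7
 g  1  1  2  3  4  4  5  6
 e  2  2  2  3  4  5  5  6
 h  3  3  3  3  4  5  6  6
 g  4  4  4  4  4  4  5  6
 b  5  5  4  5  5  5  4  5
 f  6  6  5  4  5  6  5  5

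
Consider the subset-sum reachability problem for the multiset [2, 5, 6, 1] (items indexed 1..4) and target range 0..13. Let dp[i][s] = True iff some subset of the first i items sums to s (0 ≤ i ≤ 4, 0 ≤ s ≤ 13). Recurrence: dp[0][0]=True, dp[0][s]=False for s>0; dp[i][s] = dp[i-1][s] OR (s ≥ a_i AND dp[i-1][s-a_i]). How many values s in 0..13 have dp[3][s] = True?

i\s   0   1   2   3   4   5   6   7   8   9  10  11  12  13
  0   T   F   F   F   F   F   F   F   F   F   F   F   F   F
  1   T   F   T   F   F   F   F   F   F   F   F   F   F   F
  2   T   F   T   F   F   T   F   T   F   F   F   F   F   F
  3   T   F   T   F   F   T   T   T   T   F   F   T   F   T
  4   T   T   T   T   F   T   T   T   T   T   F   T   T   T

8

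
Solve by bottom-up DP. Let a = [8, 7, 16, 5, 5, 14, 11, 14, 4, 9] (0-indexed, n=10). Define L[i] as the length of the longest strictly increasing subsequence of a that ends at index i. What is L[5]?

   i    0    1    2    3    4    5    6    7    8    9
a[i]    8    7   16    5    5   14   11   14    4    9
L[i]    1    1    2    1    1    2    2    3    1    2

2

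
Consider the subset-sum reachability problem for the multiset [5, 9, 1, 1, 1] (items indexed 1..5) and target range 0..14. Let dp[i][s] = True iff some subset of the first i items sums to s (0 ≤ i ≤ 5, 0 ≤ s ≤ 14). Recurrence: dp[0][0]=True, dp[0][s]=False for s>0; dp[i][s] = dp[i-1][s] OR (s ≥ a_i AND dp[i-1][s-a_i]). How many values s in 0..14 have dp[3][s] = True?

i\s   0   1   2   3   4   5   6   7   8   9  10  11  12  13  14
  0   T   F   F   F   F   F   F   F   F   F   F   F   F   F   F
  1   T   F   F   F   F   T   F   F   F   F   F   F   F   F   F
  2   T   F   F   F   F   T   F   F   F   T   F   F   F   F   T
  3   T   T   F   F   F   T   T   F   F   T   T   F   F   F   T
  4   T   T   T   F   F   T   T   T   F   T   T   T   F   F   T
  5   T   T   T   T   F   T   T   T   T   T   T   T   T   F   T

7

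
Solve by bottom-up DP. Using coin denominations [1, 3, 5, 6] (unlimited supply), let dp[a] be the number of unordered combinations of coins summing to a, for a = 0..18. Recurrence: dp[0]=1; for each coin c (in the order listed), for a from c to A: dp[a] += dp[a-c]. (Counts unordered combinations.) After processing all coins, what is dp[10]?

9

after  coin     0     1     2     3     4     5     6     7     8     9    10    11    12    13    14    15    16    17    18
          1     1     1     1     1     1     1     1     1     1     1     1     1     1     1     1     1     1     1     1
          3     1     1     1     2     2     2     3     3     3     4     4     4     5     5     5     6     6     6     7
          5     1     1     1     2     2     3     4     4     5     6     7     8     9    10    11    13    14    15    17
          6     1     1     1     2     2     3     5     5     6     8     9    11    14    15    17    21    23    26    31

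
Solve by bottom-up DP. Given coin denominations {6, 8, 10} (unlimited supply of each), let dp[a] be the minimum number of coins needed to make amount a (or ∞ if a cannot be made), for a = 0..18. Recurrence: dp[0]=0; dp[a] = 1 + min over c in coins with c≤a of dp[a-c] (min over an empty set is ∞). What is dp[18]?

2

 a  0  1  2  3  4  5  6  7  8  9 10 11 12 13 14 15 16 17 18
dp  0  -  -  -  -  -  1  -  1  -  1  -  2  -  2  -  2  -  2
(- denotes ∞ / unreachable)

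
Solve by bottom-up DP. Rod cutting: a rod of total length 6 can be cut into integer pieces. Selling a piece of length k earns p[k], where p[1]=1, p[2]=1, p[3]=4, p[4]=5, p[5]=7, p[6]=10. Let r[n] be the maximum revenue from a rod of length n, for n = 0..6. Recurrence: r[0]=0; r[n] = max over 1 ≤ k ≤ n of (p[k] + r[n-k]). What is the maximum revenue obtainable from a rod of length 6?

10

   n    0    1    2    3    4    5    6
r[n]    0    1    2    4    5    7   10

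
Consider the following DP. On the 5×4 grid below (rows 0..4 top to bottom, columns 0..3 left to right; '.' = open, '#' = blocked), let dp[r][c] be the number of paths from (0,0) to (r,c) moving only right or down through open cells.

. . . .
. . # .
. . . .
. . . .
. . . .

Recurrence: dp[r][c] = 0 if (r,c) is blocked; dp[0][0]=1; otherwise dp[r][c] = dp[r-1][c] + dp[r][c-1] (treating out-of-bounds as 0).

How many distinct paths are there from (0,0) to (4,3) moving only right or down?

r\c   0   1   2   3
  0   1   1   1   1
  1   1   2   0   1
  2   1   3   3   4
  3   1   4   7  11
  4   1   5  12  23

23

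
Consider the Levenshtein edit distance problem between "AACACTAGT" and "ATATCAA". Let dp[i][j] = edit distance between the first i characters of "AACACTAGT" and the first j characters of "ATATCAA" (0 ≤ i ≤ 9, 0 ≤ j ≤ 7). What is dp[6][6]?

4

   ''  A  T  A  T  C  A  A
''  0  1  2  3  4  5  6  7
 A  1  0  1  2  3  4  5  6
 A  2  1  1  1  2  3  4  5
 C  3  2  2  2  2  2  3  4
 A  4  3  3  2  3  3  2  3
 C  5  4  4  3  3  3  3  3
 T  6  5  4  4  3  4  4  4
 A  7  6  5  4  4  4  4  4
 G  8  7  6  5  5  5  5  5
 T  9  8  7  6  5  6  6  6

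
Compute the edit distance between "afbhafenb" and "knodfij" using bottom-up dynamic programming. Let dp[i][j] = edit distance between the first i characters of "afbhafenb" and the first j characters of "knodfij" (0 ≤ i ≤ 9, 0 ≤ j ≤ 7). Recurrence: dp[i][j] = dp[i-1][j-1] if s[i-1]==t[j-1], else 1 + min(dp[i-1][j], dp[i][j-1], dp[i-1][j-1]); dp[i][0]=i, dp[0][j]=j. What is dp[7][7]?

7

   ''  k  n  o  d  f  i  j
''  0  1  2  3  4  5  6  7
 a  1  1  2  3  4  5  6  7
 f  2  2  2  3  4  4  5  6
 b  3  3  3  3  4  5  5  6
 h  4  4  4  4  4  5  6  6
 a  5  5  5  5  5  5  6  7
 f  6  6  6  6  6  5  6  7
 e  7  7  7  7  7  6  6  7
 n  8  8  7  8  8  7  7  7
 b  9  9  8  8  9  8  8  8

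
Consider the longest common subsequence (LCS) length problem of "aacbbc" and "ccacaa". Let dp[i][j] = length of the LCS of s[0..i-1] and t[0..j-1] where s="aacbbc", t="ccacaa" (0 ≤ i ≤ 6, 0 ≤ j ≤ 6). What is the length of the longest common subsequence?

   ''  c  c  a  c  a  a
''  0  0  0  0  0  0  0
 a  0  0  0  1  1  1  1
 a  0  0  0  1  1  2  2
 c  0  1  1  1  2  2  2
 b  0  1  1  1  2  2  2
 b  0  1  1  1  2  2  2
 c  0  1  2  2  2  2  2

2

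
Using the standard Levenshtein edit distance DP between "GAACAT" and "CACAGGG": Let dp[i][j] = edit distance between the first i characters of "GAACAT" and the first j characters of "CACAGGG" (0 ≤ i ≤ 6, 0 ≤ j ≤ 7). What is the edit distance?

   ''  C  A  C  A  G  G  G
''  0  1  2  3  4  5  6  7
 G  1  1  2  3  4  4  5  6
 A  2  2  1  2  3  4  5  6
 A  3  3  2  2  2  3  4  5
 C  4  3  3  2  3  3  4  5
 A  5  4  3  3  2  3  4  5
 T  6  5  4  4  3  3  4  5

5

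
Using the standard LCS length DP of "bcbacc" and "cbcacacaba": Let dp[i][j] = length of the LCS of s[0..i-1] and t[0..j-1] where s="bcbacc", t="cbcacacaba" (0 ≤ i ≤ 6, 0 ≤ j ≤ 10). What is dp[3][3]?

2

   ''  c  b  c  a  c  a  c  a  b  a
''  0  0  0  0  0  0  0  0  0  0  0
 b  0  0  1  1  1  1  1  1  1  1  1
 c  0  1  1  2  2  2  2  2  2  2  2
 b  0  1  2  2  2  2  2  2  2  3  3
 a  0  1  2  2  3  3  3  3  3  3  4
 c  0  1  2  3  3  4  4  4  4  4  4
 c  0  1  2  3  3  4  4  5  5  5  5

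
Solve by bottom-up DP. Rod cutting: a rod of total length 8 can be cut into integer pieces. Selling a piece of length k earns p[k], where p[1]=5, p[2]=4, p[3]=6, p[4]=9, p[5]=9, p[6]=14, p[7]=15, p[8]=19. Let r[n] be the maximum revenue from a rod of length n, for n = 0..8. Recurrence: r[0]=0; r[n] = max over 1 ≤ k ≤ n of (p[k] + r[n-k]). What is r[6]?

   n    0    1    2    3    4    5    6    7    8
r[n]    0    5   10   15   20   25   30   35   40

30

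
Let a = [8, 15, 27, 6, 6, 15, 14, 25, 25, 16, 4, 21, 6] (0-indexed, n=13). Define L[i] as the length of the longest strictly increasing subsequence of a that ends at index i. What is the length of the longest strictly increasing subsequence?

   i    0    1    2    3    4    5    6    7    8    9   10   11   12
a[i]    8   15   27    6    6   15   14   25   25   16    4   21    6
L[i]    1    2    3    1    1    2    2    3    3    3    1    4    2

4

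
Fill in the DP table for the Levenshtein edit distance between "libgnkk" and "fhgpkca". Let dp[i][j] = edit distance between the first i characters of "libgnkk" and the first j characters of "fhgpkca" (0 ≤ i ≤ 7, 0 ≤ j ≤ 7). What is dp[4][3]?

3

   ''  f  h  g  p  k  c  a
''  0  1  2  3  4  5  6  7
 l  1  1  2  3  4  5  6  7
 i  2  2  2  3  4  5  6  7
 b  3  3  3  3  4  5  6  7
 g  4  4  4  3  4  5  6  7
 n  5  5  5  4  4  5  6  7
 k  6  6  6  5  5  4  5  6
 k  7  7  7  6  6  5  5  6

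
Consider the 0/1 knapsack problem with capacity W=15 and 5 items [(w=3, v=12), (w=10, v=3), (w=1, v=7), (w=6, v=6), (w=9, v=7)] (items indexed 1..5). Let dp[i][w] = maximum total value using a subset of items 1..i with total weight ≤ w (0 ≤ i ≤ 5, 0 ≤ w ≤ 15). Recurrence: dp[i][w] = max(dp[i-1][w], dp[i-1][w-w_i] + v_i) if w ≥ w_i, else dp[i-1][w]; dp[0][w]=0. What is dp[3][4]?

19

i\w   0   1   2   3   4   5   6   7   8   9  10  11  12  13  14  15
  0   0   0   0   0   0   0   0   0   0   0   0   0   0   0   0   0
  1   0   0   0  12  12  12  12  12  12  12  12  12  12  12  12  12
  2   0   0   0  12  12  12  12  12  12  12  12  12  12  15  15  15
  3   0   7   7  12  19  19  19  19  19  19  19  19  19  19  22  22
  4   0   7   7  12  19  19  19  19  19  19  25  25  25  25  25  25
  5   0   7   7  12  19  19  19  19  19  19  25  25  25  26  26  26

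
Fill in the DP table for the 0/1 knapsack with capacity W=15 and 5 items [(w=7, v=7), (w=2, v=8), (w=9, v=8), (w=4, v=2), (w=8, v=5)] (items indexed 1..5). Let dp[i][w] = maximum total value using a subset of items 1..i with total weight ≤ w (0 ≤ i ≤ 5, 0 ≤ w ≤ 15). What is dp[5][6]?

i\w   0   1   2   3   4   5   6   7   8   9  10  11  12  13  14  15
  0   0   0   0   0   0   0   0   0   0   0   0   0   0   0   0   0
  1   0   0   0   0   0   0   0   7   7   7   7   7   7   7   7   7
  2   0   0   8   8   8   8   8   8   8  15  15  15  15  15  15  15
  3   0   0   8   8   8   8   8   8   8  15  15  16  16  16  16  16
  4   0   0   8   8   8   8  10  10  10  15  15  16  16  17  17  18
  5   0   0   8   8   8   8  10  10  10  15  15  16  16  17  17  18

10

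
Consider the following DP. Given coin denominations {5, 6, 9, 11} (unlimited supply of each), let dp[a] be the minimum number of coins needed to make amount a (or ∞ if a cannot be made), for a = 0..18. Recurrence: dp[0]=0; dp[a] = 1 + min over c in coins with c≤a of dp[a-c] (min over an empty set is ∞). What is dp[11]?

1

 a  0  1  2  3  4  5  6  7  8  9 10 11 12 13 14 15 16 17 18
dp  0  -  -  -  -  1  1  -  -  1  2  1  2  -  2  2  2  2  2
(- denotes ∞ / unreachable)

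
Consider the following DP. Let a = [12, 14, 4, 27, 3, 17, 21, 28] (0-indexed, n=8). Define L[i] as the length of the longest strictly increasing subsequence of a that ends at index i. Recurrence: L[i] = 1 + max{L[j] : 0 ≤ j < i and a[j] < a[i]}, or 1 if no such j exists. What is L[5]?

3

   i    0    1    2    3    4    5    6    7
a[i]   12   14    4   27    3   17   21   28
L[i]    1    2    1    3    1    3    4    5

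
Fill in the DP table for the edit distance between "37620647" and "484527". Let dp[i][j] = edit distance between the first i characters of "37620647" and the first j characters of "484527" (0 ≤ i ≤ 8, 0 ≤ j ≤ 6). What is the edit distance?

   ''  4  8  4  5  2  7
''  0  1  2  3  4  5  6
 3  1  1  2  3  4  5  6
 7  2  2  2  3  4  5  5
 6  3  3  3  3  4  5  6
 2  4  4  4  4  4  4  5
 0  5  5  5  5  5  5  5
 6  6  6  6  6  6  6  6
 4  7  6  7  6  7  7  7
 7  8  7  7  7  7  8  7

7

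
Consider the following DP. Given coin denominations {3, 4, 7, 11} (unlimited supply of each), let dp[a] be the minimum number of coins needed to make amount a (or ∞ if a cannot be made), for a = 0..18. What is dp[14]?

2

 a  0  1  2  3  4  5  6  7  8  9 10 11 12 13 14 15 16 17 18
dp  0  -  -  1  1  -  2  1  2  3  2  1  3  3  2  2  4  3  2
(- denotes ∞ / unreachable)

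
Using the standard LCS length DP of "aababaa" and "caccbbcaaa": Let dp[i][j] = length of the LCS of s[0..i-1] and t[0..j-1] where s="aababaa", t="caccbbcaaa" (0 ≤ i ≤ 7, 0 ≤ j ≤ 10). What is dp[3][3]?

1

   ''  c  a  c  c  b  b  c  a  a  a
''  0  0  0  0  0  0  0  0  0  0  0
 a  0  0  1  1  1  1  1  1  1  1  1
 a  0  0  1  1  1  1  1  1  2  2  2
 b  0  0  1  1  1  2  2  2  2  2  2
 a  0  0  1  1  1  2  2  2  3  3  3
 b  0  0  1  1  1  2  3  3  3  3  3
 a  0  0  1  1  1  2  3  3  4  4  4
 a  0  0  1  1  1  2  3  3  4  5  5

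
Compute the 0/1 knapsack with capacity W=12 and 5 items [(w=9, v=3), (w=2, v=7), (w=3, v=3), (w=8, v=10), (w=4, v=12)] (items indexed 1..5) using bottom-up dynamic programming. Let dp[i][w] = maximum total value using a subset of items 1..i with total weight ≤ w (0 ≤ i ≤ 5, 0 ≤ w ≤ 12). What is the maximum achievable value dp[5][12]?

i\w   0   1   2   3   4   5   6   7   8   9  10  11  12
  0   0   0   0   0   0   0   0   0   0   0   0   0   0
  1   0   0   0   0   0   0   0   0   0   3   3   3   3
  2   0   0   7   7   7   7   7   7   7   7   7  10  10
  3   0   0   7   7   7  10  10  10  10  10  10  10  10
  4   0   0   7   7   7  10  10  10  10  10  17  17  17
  5   0   0   7   7  12  12  19  19  19  22  22  22  22

22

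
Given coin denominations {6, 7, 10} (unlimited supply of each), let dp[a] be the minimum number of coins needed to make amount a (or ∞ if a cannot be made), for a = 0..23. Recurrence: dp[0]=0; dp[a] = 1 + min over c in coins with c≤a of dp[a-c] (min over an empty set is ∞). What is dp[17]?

 a  0  1  2  3  4  5  6  7  8  9 10 11 12 13 14 15 16 17 18 19 20 21 22 23
dp  0  -  -  -  -  -  1  1  -  -  1  -  2  2  2  -  2  2  3  3  2  3  3  3
(- denotes ∞ / unreachable)

2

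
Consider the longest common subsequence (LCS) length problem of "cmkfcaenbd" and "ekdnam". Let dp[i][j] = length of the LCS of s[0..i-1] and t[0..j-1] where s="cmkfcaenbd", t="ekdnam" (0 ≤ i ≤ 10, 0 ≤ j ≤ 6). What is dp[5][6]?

1

   ''  e  k  d  n  a  m
''  0  0  0  0  0  0  0
 c  0  0  0  0  0  0  0
 m  0  0  0  0  0  0  1
 k  0  0  1  1  1  1  1
 f  0  0  1  1  1  1  1
 c  0  0  1  1  1  1  1
 a  0  0  1  1  1  2  2
 e  0  1  1  1  1  2  2
 n  0  1  1  1  2  2  2
 b  0  1  1  1  2  2  2
 d  0  1  1  2  2  2  2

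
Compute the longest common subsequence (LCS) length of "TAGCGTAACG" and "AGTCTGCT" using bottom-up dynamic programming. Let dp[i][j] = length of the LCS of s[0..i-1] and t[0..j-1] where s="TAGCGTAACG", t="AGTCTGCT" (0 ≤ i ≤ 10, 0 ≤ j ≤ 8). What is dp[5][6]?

   ''  A  G  T  C  T  G  C  T
''  0  0  0  0  0  0  0  0  0
 T  0  0  0  1  1  1  1  1  1
 A  0  1  1  1  1  1  1  1  1
 G  0  1  2  2  2  2  2  2  2
 C  0  1  2  2  3  3  3  3  3
 G  0  1  2  2  3  3  4  4  4
 T  0  1  2  3  3  4  4  4  5
 A  0  1  2  3  3  4  4  4  5
 A  0  1  2  3  3  4  4  4  5
 C  0  1  2  3  4  4  4  5  5
 G  0  1  2  3  4  4  5  5  5

4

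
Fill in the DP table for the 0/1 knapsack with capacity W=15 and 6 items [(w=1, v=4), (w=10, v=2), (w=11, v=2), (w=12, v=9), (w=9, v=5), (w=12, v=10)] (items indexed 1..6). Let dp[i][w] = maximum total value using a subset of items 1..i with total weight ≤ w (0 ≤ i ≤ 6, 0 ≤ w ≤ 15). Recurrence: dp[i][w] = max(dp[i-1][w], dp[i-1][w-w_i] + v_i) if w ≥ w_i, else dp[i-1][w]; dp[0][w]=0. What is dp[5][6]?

4

i\w   0   1   2   3   4   5   6   7   8   9  10  11  12  13  14  15
  0   0   0   0   0   0   0   0   0   0   0   0   0   0   0   0   0
  1   0   4   4   4   4   4   4   4   4   4   4   4   4   4   4   4
  2   0   4   4   4   4   4   4   4   4   4   4   6   6   6   6   6
  3   0   4   4   4   4   4   4   4   4   4   4   6   6   6   6   6
  4   0   4   4   4   4   4   4   4   4   4   4   6   9  13  13  13
  5   0   4   4   4   4   4   4   4   4   5   9   9   9  13  13  13
  6   0   4   4   4   4   4   4   4   4   5   9   9  10  14  14  14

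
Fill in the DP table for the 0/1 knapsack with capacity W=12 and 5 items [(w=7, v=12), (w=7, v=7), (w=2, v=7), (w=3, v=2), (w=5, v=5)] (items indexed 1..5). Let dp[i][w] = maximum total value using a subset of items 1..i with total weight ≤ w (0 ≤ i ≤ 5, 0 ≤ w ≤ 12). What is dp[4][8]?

i\w   0   1   2   3   4   5   6   7   8   9  10  11  12
  0   0   0   0   0   0   0   0   0   0   0   0   0   0
  1   0   0   0   0   0   0   0  12  12  12  12  12  12
  2   0   0   0   0   0   0   0  12  12  12  12  12  12
  3   0   0   7   7   7   7   7  12  12  19  19  19  19
  4   0   0   7   7   7   9   9  12  12  19  19  19  21
  5   0   0   7   7   7   9   9  12  12  19  19  19  21

12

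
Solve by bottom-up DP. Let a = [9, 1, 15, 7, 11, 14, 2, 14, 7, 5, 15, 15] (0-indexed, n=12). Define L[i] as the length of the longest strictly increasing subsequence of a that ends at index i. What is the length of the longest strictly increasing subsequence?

5

   i    0    1    2    3    4    5    6    7    8    9   10   11
a[i]    9    1   15    7   11   14    2   14    7    5   15   15
L[i]    1    1    2    2    3    4    2    4    3    3    5    5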